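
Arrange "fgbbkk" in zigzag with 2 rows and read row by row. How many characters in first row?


Zigzag "fgbbkk" into 2 rows:
Placing characters:
  'f' => row 0
  'g' => row 1
  'b' => row 0
  'b' => row 1
  'k' => row 0
  'k' => row 1
Rows:
  Row 0: "fbk"
  Row 1: "gbk"
First row length: 3

3


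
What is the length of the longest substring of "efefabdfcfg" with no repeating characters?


Input: "efefabdfcfg"
Sliding window (track last position of each char):
  Position 0 ('e'): window [0,0] length 1 -- new best
  Position 1 ('f'): window [0,1] length 2 -- new best
  Position 2 ('e'): repeat (last at 0), move window start to 1
  Position 2 ('e'): window [1,2] length 2
  Position 3 ('f'): repeat (last at 1), move window start to 2
  Position 3 ('f'): window [2,3] length 2
  Position 4 ('a'): window [2,4] length 3 -- new best
  Position 5 ('b'): window [2,5] length 4 -- new best
  Position 6 ('d'): window [2,6] length 5 -- new best
  Position 7 ('f'): repeat (last at 3), move window start to 4
  Position 7 ('f'): window [4,7] length 4
  Position 8 ('c'): window [4,8] length 5
  Position 9 ('f'): repeat (last at 7), move window start to 8
  Position 9 ('f'): window [8,9] length 2
  Position 10 ('g'): window [8,10] length 3
Longest substring with no repeats: "efabd" with length 5

5


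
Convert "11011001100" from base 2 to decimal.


Input: "11011001100" in base 2
Positional expansion:
  Digit '1' (value 1) x 2^10 = 1024
  Digit '1' (value 1) x 2^9 = 512
  Digit '0' (value 0) x 2^8 = 0
  Digit '1' (value 1) x 2^7 = 128
  Digit '1' (value 1) x 2^6 = 64
  Digit '0' (value 0) x 2^5 = 0
  Digit '0' (value 0) x 2^4 = 0
  Digit '1' (value 1) x 2^3 = 8
  Digit '1' (value 1) x 2^2 = 4
  Digit '0' (value 0) x 2^1 = 0
  Digit '0' (value 0) x 2^0 = 0
Sum = 1740

1740


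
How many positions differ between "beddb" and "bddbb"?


Comparing "beddb" and "bddbb" position by position:
  Position 0: 'b' vs 'b' => same
  Position 1: 'e' vs 'd' => DIFFER
  Position 2: 'd' vs 'd' => same
  Position 3: 'd' vs 'b' => DIFFER
  Position 4: 'b' vs 'b' => same
Positions that differ: 2

2


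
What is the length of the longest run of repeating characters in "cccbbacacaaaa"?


Input: "cccbbacacaaaa"
Scanning for longest run:
  Position 1 ('c'): continues run of 'c', length=2
  Position 2 ('c'): continues run of 'c', length=3
  Position 3 ('b'): new char, reset run to 1
  Position 4 ('b'): continues run of 'b', length=2
  Position 5 ('a'): new char, reset run to 1
  Position 6 ('c'): new char, reset run to 1
  Position 7 ('a'): new char, reset run to 1
  Position 8 ('c'): new char, reset run to 1
  Position 9 ('a'): new char, reset run to 1
  Position 10 ('a'): continues run of 'a', length=2
  Position 11 ('a'): continues run of 'a', length=3
  Position 12 ('a'): continues run of 'a', length=4
Longest run: 'a' with length 4

4


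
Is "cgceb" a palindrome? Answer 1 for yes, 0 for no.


Input: cgceb
Reversed: becgc
  Compare pos 0 ('c') with pos 4 ('b'): MISMATCH
  Compare pos 1 ('g') with pos 3 ('e'): MISMATCH
Result: not a palindrome

0


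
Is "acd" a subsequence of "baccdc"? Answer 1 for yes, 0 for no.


Check if "acd" is a subsequence of "baccdc"
Greedy scan:
  Position 0 ('b'): no match needed
  Position 1 ('a'): matches sub[0] = 'a'
  Position 2 ('c'): matches sub[1] = 'c'
  Position 3 ('c'): no match needed
  Position 4 ('d'): matches sub[2] = 'd'
  Position 5 ('c'): no match needed
All 3 characters matched => is a subsequence

1


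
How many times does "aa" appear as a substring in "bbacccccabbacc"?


Searching for "aa" in "bbacccccabbacc"
Scanning each position:
  Position 0: "bb" => no
  Position 1: "ba" => no
  Position 2: "ac" => no
  Position 3: "cc" => no
  Position 4: "cc" => no
  Position 5: "cc" => no
  Position 6: "cc" => no
  Position 7: "ca" => no
  Position 8: "ab" => no
  Position 9: "bb" => no
  Position 10: "ba" => no
  Position 11: "ac" => no
  Position 12: "cc" => no
Total occurrences: 0

0


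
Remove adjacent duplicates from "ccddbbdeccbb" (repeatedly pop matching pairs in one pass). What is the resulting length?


Input: ccddbbdeccbb
Stack-based adjacent duplicate removal:
  Read 'c': push. Stack: c
  Read 'c': matches stack top 'c' => pop. Stack: (empty)
  Read 'd': push. Stack: d
  Read 'd': matches stack top 'd' => pop. Stack: (empty)
  Read 'b': push. Stack: b
  Read 'b': matches stack top 'b' => pop. Stack: (empty)
  Read 'd': push. Stack: d
  Read 'e': push. Stack: de
  Read 'c': push. Stack: dec
  Read 'c': matches stack top 'c' => pop. Stack: de
  Read 'b': push. Stack: deb
  Read 'b': matches stack top 'b' => pop. Stack: de
Final stack: "de" (length 2)

2


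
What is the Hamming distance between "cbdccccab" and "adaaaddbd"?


Comparing "cbdccccab" and "adaaaddbd" position by position:
  Position 0: 'c' vs 'a' => differ
  Position 1: 'b' vs 'd' => differ
  Position 2: 'd' vs 'a' => differ
  Position 3: 'c' vs 'a' => differ
  Position 4: 'c' vs 'a' => differ
  Position 5: 'c' vs 'd' => differ
  Position 6: 'c' vs 'd' => differ
  Position 7: 'a' vs 'b' => differ
  Position 8: 'b' vs 'd' => differ
Total differences (Hamming distance): 9

9


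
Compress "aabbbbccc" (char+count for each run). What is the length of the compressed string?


Input: aabbbbccc
Runs:
  'a' x 2 => "a2"
  'b' x 4 => "b4"
  'c' x 3 => "c3"
Compressed: "a2b4c3"
Compressed length: 6

6


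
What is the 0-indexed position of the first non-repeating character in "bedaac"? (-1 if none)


Input: bedaac
Character frequencies:
  'a': 2
  'b': 1
  'c': 1
  'd': 1
  'e': 1
Scanning left to right for freq == 1:
  Position 0 ('b'): unique! => answer = 0

0


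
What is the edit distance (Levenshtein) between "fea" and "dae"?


Computing edit distance: "fea" -> "dae"
DP table:
           d    a    e
      0    1    2    3
  f   1    1    2    3
  e   2    2    2    2
  a   3    3    2    3
Edit distance = dp[3][3] = 3

3


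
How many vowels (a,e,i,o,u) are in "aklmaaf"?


Input: aklmaaf
Checking each character:
  'a' at position 0: vowel (running total: 1)
  'k' at position 1: consonant
  'l' at position 2: consonant
  'm' at position 3: consonant
  'a' at position 4: vowel (running total: 2)
  'a' at position 5: vowel (running total: 3)
  'f' at position 6: consonant
Total vowels: 3

3


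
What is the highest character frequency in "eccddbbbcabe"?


Input: eccddbbbcabe
Character counts:
  'a': 1
  'b': 4
  'c': 3
  'd': 2
  'e': 2
Maximum frequency: 4

4


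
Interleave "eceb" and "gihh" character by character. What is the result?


Interleaving "eceb" and "gihh":
  Position 0: 'e' from first, 'g' from second => "eg"
  Position 1: 'c' from first, 'i' from second => "ci"
  Position 2: 'e' from first, 'h' from second => "eh"
  Position 3: 'b' from first, 'h' from second => "bh"
Result: egciehbh

egciehbh


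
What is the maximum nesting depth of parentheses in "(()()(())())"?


Input: "(()()(())())"
Tracking depth:
  Position 0 '(': depth becomes 1
  Position 1 '(': depth becomes 2
  Position 2 ')': depth becomes 1
  Position 3 '(': depth becomes 2
  Position 4 ')': depth becomes 1
  Position 5 '(': depth becomes 2
  Position 6 '(': depth becomes 3
  Position 7 ')': depth becomes 2
  Position 8 ')': depth becomes 1
  Position 9 '(': depth becomes 2
  Position 10 ')': depth becomes 1
  Position 11 ')': depth becomes 0
Maximum depth reached: 3

3


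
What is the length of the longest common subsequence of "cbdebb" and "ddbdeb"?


LCS of "cbdebb" and "ddbdeb"
DP table:
           d    d    b    d    e    b
      0    0    0    0    0    0    0
  c   0    0    0    0    0    0    0
  b   0    0    0    1    1    1    1
  d   0    1    1    1    2    2    2
  e   0    1    1    1    2    3    3
  b   0    1    1    2    2    3    4
  b   0    1    1    2    2    3    4
LCS length = dp[6][6] = 4

4


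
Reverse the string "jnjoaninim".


Input: jnjoaninim
Reading characters right to left:
  Position 9: 'm'
  Position 8: 'i'
  Position 7: 'n'
  Position 6: 'i'
  Position 5: 'n'
  Position 4: 'a'
  Position 3: 'o'
  Position 2: 'j'
  Position 1: 'n'
  Position 0: 'j'
Reversed: mininaojnj

mininaojnj


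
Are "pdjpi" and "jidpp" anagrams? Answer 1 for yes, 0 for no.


Strings: "pdjpi", "jidpp"
Sorted first:  dijpp
Sorted second: dijpp
Sorted forms match => anagrams

1


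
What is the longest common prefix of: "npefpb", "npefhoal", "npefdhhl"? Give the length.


Words: npefpb, npefhoal, npefdhhl
  Position 0: all 'n' => match
  Position 1: all 'p' => match
  Position 2: all 'e' => match
  Position 3: all 'f' => match
  Position 4: ('p', 'h', 'd') => mismatch, stop
LCP = "npef" (length 4)

4


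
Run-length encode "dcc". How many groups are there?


Input: dcc
Scanning for consecutive runs:
  Group 1: 'd' x 1 (positions 0-0)
  Group 2: 'c' x 2 (positions 1-2)
Total groups: 2

2


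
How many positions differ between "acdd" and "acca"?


Comparing "acdd" and "acca" position by position:
  Position 0: 'a' vs 'a' => same
  Position 1: 'c' vs 'c' => same
  Position 2: 'd' vs 'c' => DIFFER
  Position 3: 'd' vs 'a' => DIFFER
Positions that differ: 2

2


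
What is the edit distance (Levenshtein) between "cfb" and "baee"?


Computing edit distance: "cfb" -> "baee"
DP table:
           b    a    e    e
      0    1    2    3    4
  c   1    1    2    3    4
  f   2    2    2    3    4
  b   3    2    3    3    4
Edit distance = dp[3][4] = 4

4


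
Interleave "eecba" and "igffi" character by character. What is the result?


Interleaving "eecba" and "igffi":
  Position 0: 'e' from first, 'i' from second => "ei"
  Position 1: 'e' from first, 'g' from second => "eg"
  Position 2: 'c' from first, 'f' from second => "cf"
  Position 3: 'b' from first, 'f' from second => "bf"
  Position 4: 'a' from first, 'i' from second => "ai"
Result: eiegcfbfai

eiegcfbfai


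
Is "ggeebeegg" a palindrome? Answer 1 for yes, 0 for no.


Input: ggeebeegg
Reversed: ggeebeegg
  Compare pos 0 ('g') with pos 8 ('g'): match
  Compare pos 1 ('g') with pos 7 ('g'): match
  Compare pos 2 ('e') with pos 6 ('e'): match
  Compare pos 3 ('e') with pos 5 ('e'): match
Result: palindrome

1


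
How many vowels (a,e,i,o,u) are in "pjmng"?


Input: pjmng
Checking each character:
  'p' at position 0: consonant
  'j' at position 1: consonant
  'm' at position 2: consonant
  'n' at position 3: consonant
  'g' at position 4: consonant
Total vowels: 0

0


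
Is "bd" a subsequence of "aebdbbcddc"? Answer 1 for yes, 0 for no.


Check if "bd" is a subsequence of "aebdbbcddc"
Greedy scan:
  Position 0 ('a'): no match needed
  Position 1 ('e'): no match needed
  Position 2 ('b'): matches sub[0] = 'b'
  Position 3 ('d'): matches sub[1] = 'd'
  Position 4 ('b'): no match needed
  Position 5 ('b'): no match needed
  Position 6 ('c'): no match needed
  Position 7 ('d'): no match needed
  Position 8 ('d'): no match needed
  Position 9 ('c'): no match needed
All 2 characters matched => is a subsequence

1


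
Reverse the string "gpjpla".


Input: gpjpla
Reading characters right to left:
  Position 5: 'a'
  Position 4: 'l'
  Position 3: 'p'
  Position 2: 'j'
  Position 1: 'p'
  Position 0: 'g'
Reversed: alpjpg

alpjpg


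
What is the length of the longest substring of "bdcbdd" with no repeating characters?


Input: "bdcbdd"
Sliding window (track last position of each char):
  Position 0 ('b'): window [0,0] length 1 -- new best
  Position 1 ('d'): window [0,1] length 2 -- new best
  Position 2 ('c'): window [0,2] length 3 -- new best
  Position 3 ('b'): repeat (last at 0), move window start to 1
  Position 3 ('b'): window [1,3] length 3
  Position 4 ('d'): repeat (last at 1), move window start to 2
  Position 4 ('d'): window [2,4] length 3
  Position 5 ('d'): repeat (last at 4), move window start to 5
  Position 5 ('d'): window [5,5] length 1
Longest substring with no repeats: "bdc" with length 3

3


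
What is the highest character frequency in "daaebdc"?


Input: daaebdc
Character counts:
  'a': 2
  'b': 1
  'c': 1
  'd': 2
  'e': 1
Maximum frequency: 2

2


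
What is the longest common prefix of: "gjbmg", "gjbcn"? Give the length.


Words: gjbmg, gjbcn
  Position 0: all 'g' => match
  Position 1: all 'j' => match
  Position 2: all 'b' => match
  Position 3: ('m', 'c') => mismatch, stop
LCP = "gjb" (length 3)

3


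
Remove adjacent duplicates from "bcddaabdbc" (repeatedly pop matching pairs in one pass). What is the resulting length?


Input: bcddaabdbc
Stack-based adjacent duplicate removal:
  Read 'b': push. Stack: b
  Read 'c': push. Stack: bc
  Read 'd': push. Stack: bcd
  Read 'd': matches stack top 'd' => pop. Stack: bc
  Read 'a': push. Stack: bca
  Read 'a': matches stack top 'a' => pop. Stack: bc
  Read 'b': push. Stack: bcb
  Read 'd': push. Stack: bcbd
  Read 'b': push. Stack: bcbdb
  Read 'c': push. Stack: bcbdbc
Final stack: "bcbdbc" (length 6)

6


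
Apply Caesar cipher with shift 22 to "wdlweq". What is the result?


Caesar cipher: shift "wdlweq" by 22
  'w' (pos 22) + 22 = pos 18 = 's'
  'd' (pos 3) + 22 = pos 25 = 'z'
  'l' (pos 11) + 22 = pos 7 = 'h'
  'w' (pos 22) + 22 = pos 18 = 's'
  'e' (pos 4) + 22 = pos 0 = 'a'
  'q' (pos 16) + 22 = pos 12 = 'm'
Result: szhsam

szhsam


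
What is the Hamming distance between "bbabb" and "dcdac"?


Comparing "bbabb" and "dcdac" position by position:
  Position 0: 'b' vs 'd' => differ
  Position 1: 'b' vs 'c' => differ
  Position 2: 'a' vs 'd' => differ
  Position 3: 'b' vs 'a' => differ
  Position 4: 'b' vs 'c' => differ
Total differences (Hamming distance): 5

5


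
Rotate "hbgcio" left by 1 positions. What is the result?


Input: "hbgcio", rotate left by 1
First 1 characters: "h"
Remaining characters: "bgcio"
Concatenate remaining + first: "bgcio" + "h" = "bgcioh"

bgcioh


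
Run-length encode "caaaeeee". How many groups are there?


Input: caaaeeee
Scanning for consecutive runs:
  Group 1: 'c' x 1 (positions 0-0)
  Group 2: 'a' x 3 (positions 1-3)
  Group 3: 'e' x 4 (positions 4-7)
Total groups: 3

3


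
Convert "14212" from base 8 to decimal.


Input: "14212" in base 8
Positional expansion:
  Digit '1' (value 1) x 8^4 = 4096
  Digit '4' (value 4) x 8^3 = 2048
  Digit '2' (value 2) x 8^2 = 128
  Digit '1' (value 1) x 8^1 = 8
  Digit '2' (value 2) x 8^0 = 2
Sum = 6282

6282


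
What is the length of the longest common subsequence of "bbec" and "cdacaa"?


LCS of "bbec" and "cdacaa"
DP table:
           c    d    a    c    a    a
      0    0    0    0    0    0    0
  b   0    0    0    0    0    0    0
  b   0    0    0    0    0    0    0
  e   0    0    0    0    0    0    0
  c   0    1    1    1    1    1    1
LCS length = dp[4][6] = 1

1


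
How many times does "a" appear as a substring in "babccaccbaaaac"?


Searching for "a" in "babccaccbaaaac"
Scanning each position:
  Position 0: "b" => no
  Position 1: "a" => MATCH
  Position 2: "b" => no
  Position 3: "c" => no
  Position 4: "c" => no
  Position 5: "a" => MATCH
  Position 6: "c" => no
  Position 7: "c" => no
  Position 8: "b" => no
  Position 9: "a" => MATCH
  Position 10: "a" => MATCH
  Position 11: "a" => MATCH
  Position 12: "a" => MATCH
  Position 13: "c" => no
Total occurrences: 6

6


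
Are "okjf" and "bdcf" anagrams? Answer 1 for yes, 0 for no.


Strings: "okjf", "bdcf"
Sorted first:  fjko
Sorted second: bcdf
Differ at position 0: 'f' vs 'b' => not anagrams

0


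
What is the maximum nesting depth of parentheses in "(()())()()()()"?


Input: "(()())()()()()"
Tracking depth:
  Position 0 '(': depth becomes 1
  Position 1 '(': depth becomes 2
  Position 2 ')': depth becomes 1
  Position 3 '(': depth becomes 2
  Position 4 ')': depth becomes 1
  Position 5 ')': depth becomes 0
  Position 6 '(': depth becomes 1
  Position 7 ')': depth becomes 0
  Position 8 '(': depth becomes 1
  Position 9 ')': depth becomes 0
  Position 10 '(': depth becomes 1
  Position 11 ')': depth becomes 0
  Position 12 '(': depth becomes 1
  Position 13 ')': depth becomes 0
Maximum depth reached: 2

2


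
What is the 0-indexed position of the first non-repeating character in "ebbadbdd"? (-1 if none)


Input: ebbadbdd
Character frequencies:
  'a': 1
  'b': 3
  'd': 3
  'e': 1
Scanning left to right for freq == 1:
  Position 0 ('e'): unique! => answer = 0

0


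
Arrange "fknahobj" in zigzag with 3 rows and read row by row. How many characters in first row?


Zigzag "fknahobj" into 3 rows:
Placing characters:
  'f' => row 0
  'k' => row 1
  'n' => row 2
  'a' => row 1
  'h' => row 0
  'o' => row 1
  'b' => row 2
  'j' => row 1
Rows:
  Row 0: "fh"
  Row 1: "kaoj"
  Row 2: "nb"
First row length: 2

2


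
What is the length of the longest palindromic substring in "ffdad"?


Input: "ffdad"
Checking substrings for palindromes:
  [2:5] "dad" (len 3) => palindrome
  [0:2] "ff" (len 2) => palindrome
Longest palindromic substring: "dad" with length 3

3


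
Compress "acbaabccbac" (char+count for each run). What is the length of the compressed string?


Input: acbaabccbac
Runs:
  'a' x 1 => "a1"
  'c' x 1 => "c1"
  'b' x 1 => "b1"
  'a' x 2 => "a2"
  'b' x 1 => "b1"
  'c' x 2 => "c2"
  'b' x 1 => "b1"
  'a' x 1 => "a1"
  'c' x 1 => "c1"
Compressed: "a1c1b1a2b1c2b1a1c1"
Compressed length: 18

18


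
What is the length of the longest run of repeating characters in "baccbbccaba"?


Input: "baccbbccaba"
Scanning for longest run:
  Position 1 ('a'): new char, reset run to 1
  Position 2 ('c'): new char, reset run to 1
  Position 3 ('c'): continues run of 'c', length=2
  Position 4 ('b'): new char, reset run to 1
  Position 5 ('b'): continues run of 'b', length=2
  Position 6 ('c'): new char, reset run to 1
  Position 7 ('c'): continues run of 'c', length=2
  Position 8 ('a'): new char, reset run to 1
  Position 9 ('b'): new char, reset run to 1
  Position 10 ('a'): new char, reset run to 1
Longest run: 'c' with length 2

2


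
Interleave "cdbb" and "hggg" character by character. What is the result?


Interleaving "cdbb" and "hggg":
  Position 0: 'c' from first, 'h' from second => "ch"
  Position 1: 'd' from first, 'g' from second => "dg"
  Position 2: 'b' from first, 'g' from second => "bg"
  Position 3: 'b' from first, 'g' from second => "bg"
Result: chdgbgbg

chdgbgbg


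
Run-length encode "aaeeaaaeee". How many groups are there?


Input: aaeeaaaeee
Scanning for consecutive runs:
  Group 1: 'a' x 2 (positions 0-1)
  Group 2: 'e' x 2 (positions 2-3)
  Group 3: 'a' x 3 (positions 4-6)
  Group 4: 'e' x 3 (positions 7-9)
Total groups: 4

4


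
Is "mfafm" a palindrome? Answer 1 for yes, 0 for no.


Input: mfafm
Reversed: mfafm
  Compare pos 0 ('m') with pos 4 ('m'): match
  Compare pos 1 ('f') with pos 3 ('f'): match
Result: palindrome

1


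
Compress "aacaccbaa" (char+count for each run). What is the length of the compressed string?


Input: aacaccbaa
Runs:
  'a' x 2 => "a2"
  'c' x 1 => "c1"
  'a' x 1 => "a1"
  'c' x 2 => "c2"
  'b' x 1 => "b1"
  'a' x 2 => "a2"
Compressed: "a2c1a1c2b1a2"
Compressed length: 12

12


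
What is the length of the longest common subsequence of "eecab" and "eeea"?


LCS of "eecab" and "eeea"
DP table:
           e    e    e    a
      0    0    0    0    0
  e   0    1    1    1    1
  e   0    1    2    2    2
  c   0    1    2    2    2
  a   0    1    2    2    3
  b   0    1    2    2    3
LCS length = dp[5][4] = 3

3


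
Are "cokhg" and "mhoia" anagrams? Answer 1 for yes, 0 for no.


Strings: "cokhg", "mhoia"
Sorted first:  cghko
Sorted second: ahimo
Differ at position 0: 'c' vs 'a' => not anagrams

0


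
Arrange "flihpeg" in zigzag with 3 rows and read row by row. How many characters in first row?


Zigzag "flihpeg" into 3 rows:
Placing characters:
  'f' => row 0
  'l' => row 1
  'i' => row 2
  'h' => row 1
  'p' => row 0
  'e' => row 1
  'g' => row 2
Rows:
  Row 0: "fp"
  Row 1: "lhe"
  Row 2: "ig"
First row length: 2

2


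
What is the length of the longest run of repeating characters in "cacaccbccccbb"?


Input: "cacaccbccccbb"
Scanning for longest run:
  Position 1 ('a'): new char, reset run to 1
  Position 2 ('c'): new char, reset run to 1
  Position 3 ('a'): new char, reset run to 1
  Position 4 ('c'): new char, reset run to 1
  Position 5 ('c'): continues run of 'c', length=2
  Position 6 ('b'): new char, reset run to 1
  Position 7 ('c'): new char, reset run to 1
  Position 8 ('c'): continues run of 'c', length=2
  Position 9 ('c'): continues run of 'c', length=3
  Position 10 ('c'): continues run of 'c', length=4
  Position 11 ('b'): new char, reset run to 1
  Position 12 ('b'): continues run of 'b', length=2
Longest run: 'c' with length 4

4


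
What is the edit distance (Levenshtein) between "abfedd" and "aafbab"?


Computing edit distance: "abfedd" -> "aafbab"
DP table:
           a    a    f    b    a    b
      0    1    2    3    4    5    6
  a   1    0    1    2    3    4    5
  b   2    1    1    2    2    3    4
  f   3    2    2    1    2    3    4
  e   4    3    3    2    2    3    4
  d   5    4    4    3    3    3    4
  d   6    5    5    4    4    4    4
Edit distance = dp[6][6] = 4

4


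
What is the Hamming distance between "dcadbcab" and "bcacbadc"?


Comparing "dcadbcab" and "bcacbadc" position by position:
  Position 0: 'd' vs 'b' => differ
  Position 1: 'c' vs 'c' => same
  Position 2: 'a' vs 'a' => same
  Position 3: 'd' vs 'c' => differ
  Position 4: 'b' vs 'b' => same
  Position 5: 'c' vs 'a' => differ
  Position 6: 'a' vs 'd' => differ
  Position 7: 'b' vs 'c' => differ
Total differences (Hamming distance): 5

5


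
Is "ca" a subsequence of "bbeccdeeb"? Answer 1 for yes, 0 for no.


Check if "ca" is a subsequence of "bbeccdeeb"
Greedy scan:
  Position 0 ('b'): no match needed
  Position 1 ('b'): no match needed
  Position 2 ('e'): no match needed
  Position 3 ('c'): matches sub[0] = 'c'
  Position 4 ('c'): no match needed
  Position 5 ('d'): no match needed
  Position 6 ('e'): no match needed
  Position 7 ('e'): no match needed
  Position 8 ('b'): no match needed
Only matched 1/2 characters => not a subsequence

0


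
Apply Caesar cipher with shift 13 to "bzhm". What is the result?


Caesar cipher: shift "bzhm" by 13
  'b' (pos 1) + 13 = pos 14 = 'o'
  'z' (pos 25) + 13 = pos 12 = 'm'
  'h' (pos 7) + 13 = pos 20 = 'u'
  'm' (pos 12) + 13 = pos 25 = 'z'
Result: omuz

omuz


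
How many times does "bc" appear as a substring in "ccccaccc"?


Searching for "bc" in "ccccaccc"
Scanning each position:
  Position 0: "cc" => no
  Position 1: "cc" => no
  Position 2: "cc" => no
  Position 3: "ca" => no
  Position 4: "ac" => no
  Position 5: "cc" => no
  Position 6: "cc" => no
Total occurrences: 0

0


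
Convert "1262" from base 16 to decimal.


Input: "1262" in base 16
Positional expansion:
  Digit '1' (value 1) x 16^3 = 4096
  Digit '2' (value 2) x 16^2 = 512
  Digit '6' (value 6) x 16^1 = 96
  Digit '2' (value 2) x 16^0 = 2
Sum = 4706

4706


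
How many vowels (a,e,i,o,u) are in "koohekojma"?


Input: koohekojma
Checking each character:
  'k' at position 0: consonant
  'o' at position 1: vowel (running total: 1)
  'o' at position 2: vowel (running total: 2)
  'h' at position 3: consonant
  'e' at position 4: vowel (running total: 3)
  'k' at position 5: consonant
  'o' at position 6: vowel (running total: 4)
  'j' at position 7: consonant
  'm' at position 8: consonant
  'a' at position 9: vowel (running total: 5)
Total vowels: 5

5


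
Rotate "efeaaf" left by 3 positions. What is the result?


Input: "efeaaf", rotate left by 3
First 3 characters: "efe"
Remaining characters: "aaf"
Concatenate remaining + first: "aaf" + "efe" = "aafefe"

aafefe


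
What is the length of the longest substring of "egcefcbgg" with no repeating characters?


Input: "egcefcbgg"
Sliding window (track last position of each char):
  Position 0 ('e'): window [0,0] length 1 -- new best
  Position 1 ('g'): window [0,1] length 2 -- new best
  Position 2 ('c'): window [0,2] length 3 -- new best
  Position 3 ('e'): repeat (last at 0), move window start to 1
  Position 3 ('e'): window [1,3] length 3
  Position 4 ('f'): window [1,4] length 4 -- new best
  Position 5 ('c'): repeat (last at 2), move window start to 3
  Position 5 ('c'): window [3,5] length 3
  Position 6 ('b'): window [3,6] length 4
  Position 7 ('g'): window [3,7] length 5 -- new best
  Position 8 ('g'): repeat (last at 7), move window start to 8
  Position 8 ('g'): window [8,8] length 1
Longest substring with no repeats: "efcbg" with length 5

5


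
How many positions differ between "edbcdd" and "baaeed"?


Comparing "edbcdd" and "baaeed" position by position:
  Position 0: 'e' vs 'b' => DIFFER
  Position 1: 'd' vs 'a' => DIFFER
  Position 2: 'b' vs 'a' => DIFFER
  Position 3: 'c' vs 'e' => DIFFER
  Position 4: 'd' vs 'e' => DIFFER
  Position 5: 'd' vs 'd' => same
Positions that differ: 5

5


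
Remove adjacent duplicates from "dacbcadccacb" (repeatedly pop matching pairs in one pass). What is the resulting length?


Input: dacbcadccacb
Stack-based adjacent duplicate removal:
  Read 'd': push. Stack: d
  Read 'a': push. Stack: da
  Read 'c': push. Stack: dac
  Read 'b': push. Stack: dacb
  Read 'c': push. Stack: dacbc
  Read 'a': push. Stack: dacbca
  Read 'd': push. Stack: dacbcad
  Read 'c': push. Stack: dacbcadc
  Read 'c': matches stack top 'c' => pop. Stack: dacbcad
  Read 'a': push. Stack: dacbcada
  Read 'c': push. Stack: dacbcadac
  Read 'b': push. Stack: dacbcadacb
Final stack: "dacbcadacb" (length 10)

10


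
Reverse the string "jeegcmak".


Input: jeegcmak
Reading characters right to left:
  Position 7: 'k'
  Position 6: 'a'
  Position 5: 'm'
  Position 4: 'c'
  Position 3: 'g'
  Position 2: 'e'
  Position 1: 'e'
  Position 0: 'j'
Reversed: kamcgeej

kamcgeej


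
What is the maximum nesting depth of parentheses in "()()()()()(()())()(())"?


Input: "()()()()()(()())()(())"
Tracking depth:
  Position 0 '(': depth becomes 1
  Position 1 ')': depth becomes 0
  Position 2 '(': depth becomes 1
  Position 3 ')': depth becomes 0
  Position 4 '(': depth becomes 1
  Position 5 ')': depth becomes 0
  Position 6 '(': depth becomes 1
  Position 7 ')': depth becomes 0
  Position 8 '(': depth becomes 1
  Position 9 ')': depth becomes 0
  Position 10 '(': depth becomes 1
  Position 11 '(': depth becomes 2
  Position 12 ')': depth becomes 1
  Position 13 '(': depth becomes 2
  Position 14 ')': depth becomes 1
  Position 15 ')': depth becomes 0
  Position 16 '(': depth becomes 1
  Position 17 ')': depth becomes 0
  Position 18 '(': depth becomes 1
  Position 19 '(': depth becomes 2
  Position 20 ')': depth becomes 1
  Position 21 ')': depth becomes 0
Maximum depth reached: 2

2


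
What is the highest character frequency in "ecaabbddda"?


Input: ecaabbddda
Character counts:
  'a': 3
  'b': 2
  'c': 1
  'd': 3
  'e': 1
Maximum frequency: 3

3


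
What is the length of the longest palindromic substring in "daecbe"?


Input: "daecbe"
Checking substrings for palindromes:
  No multi-char palindromic substrings found
Longest palindromic substring: "d" with length 1

1


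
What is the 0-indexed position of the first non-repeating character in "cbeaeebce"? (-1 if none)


Input: cbeaeebce
Character frequencies:
  'a': 1
  'b': 2
  'c': 2
  'e': 4
Scanning left to right for freq == 1:
  Position 0 ('c'): freq=2, skip
  Position 1 ('b'): freq=2, skip
  Position 2 ('e'): freq=4, skip
  Position 3 ('a'): unique! => answer = 3

3


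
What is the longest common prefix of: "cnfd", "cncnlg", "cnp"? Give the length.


Words: cnfd, cncnlg, cnp
  Position 0: all 'c' => match
  Position 1: all 'n' => match
  Position 2: ('f', 'c', 'p') => mismatch, stop
LCP = "cn" (length 2)

2


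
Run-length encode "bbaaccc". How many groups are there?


Input: bbaaccc
Scanning for consecutive runs:
  Group 1: 'b' x 2 (positions 0-1)
  Group 2: 'a' x 2 (positions 2-3)
  Group 3: 'c' x 3 (positions 4-6)
Total groups: 3

3


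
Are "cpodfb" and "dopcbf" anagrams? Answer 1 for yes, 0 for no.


Strings: "cpodfb", "dopcbf"
Sorted first:  bcdfop
Sorted second: bcdfop
Sorted forms match => anagrams

1


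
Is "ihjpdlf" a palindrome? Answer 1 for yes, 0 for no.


Input: ihjpdlf
Reversed: fldpjhi
  Compare pos 0 ('i') with pos 6 ('f'): MISMATCH
  Compare pos 1 ('h') with pos 5 ('l'): MISMATCH
  Compare pos 2 ('j') with pos 4 ('d'): MISMATCH
Result: not a palindrome

0


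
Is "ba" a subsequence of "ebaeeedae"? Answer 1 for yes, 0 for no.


Check if "ba" is a subsequence of "ebaeeedae"
Greedy scan:
  Position 0 ('e'): no match needed
  Position 1 ('b'): matches sub[0] = 'b'
  Position 2 ('a'): matches sub[1] = 'a'
  Position 3 ('e'): no match needed
  Position 4 ('e'): no match needed
  Position 5 ('e'): no match needed
  Position 6 ('d'): no match needed
  Position 7 ('a'): no match needed
  Position 8 ('e'): no match needed
All 2 characters matched => is a subsequence

1


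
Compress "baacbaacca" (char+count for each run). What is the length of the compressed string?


Input: baacbaacca
Runs:
  'b' x 1 => "b1"
  'a' x 2 => "a2"
  'c' x 1 => "c1"
  'b' x 1 => "b1"
  'a' x 2 => "a2"
  'c' x 2 => "c2"
  'a' x 1 => "a1"
Compressed: "b1a2c1b1a2c2a1"
Compressed length: 14

14


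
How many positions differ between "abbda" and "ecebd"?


Comparing "abbda" and "ecebd" position by position:
  Position 0: 'a' vs 'e' => DIFFER
  Position 1: 'b' vs 'c' => DIFFER
  Position 2: 'b' vs 'e' => DIFFER
  Position 3: 'd' vs 'b' => DIFFER
  Position 4: 'a' vs 'd' => DIFFER
Positions that differ: 5

5


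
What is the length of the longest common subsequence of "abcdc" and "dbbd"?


LCS of "abcdc" and "dbbd"
DP table:
           d    b    b    d
      0    0    0    0    0
  a   0    0    0    0    0
  b   0    0    1    1    1
  c   0    0    1    1    1
  d   0    1    1    1    2
  c   0    1    1    1    2
LCS length = dp[5][4] = 2

2


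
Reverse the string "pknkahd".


Input: pknkahd
Reading characters right to left:
  Position 6: 'd'
  Position 5: 'h'
  Position 4: 'a'
  Position 3: 'k'
  Position 2: 'n'
  Position 1: 'k'
  Position 0: 'p'
Reversed: dhaknkp

dhaknkp


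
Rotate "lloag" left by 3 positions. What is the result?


Input: "lloag", rotate left by 3
First 3 characters: "llo"
Remaining characters: "ag"
Concatenate remaining + first: "ag" + "llo" = "agllo"

agllo


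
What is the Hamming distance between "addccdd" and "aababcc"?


Comparing "addccdd" and "aababcc" position by position:
  Position 0: 'a' vs 'a' => same
  Position 1: 'd' vs 'a' => differ
  Position 2: 'd' vs 'b' => differ
  Position 3: 'c' vs 'a' => differ
  Position 4: 'c' vs 'b' => differ
  Position 5: 'd' vs 'c' => differ
  Position 6: 'd' vs 'c' => differ
Total differences (Hamming distance): 6

6


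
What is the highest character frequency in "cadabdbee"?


Input: cadabdbee
Character counts:
  'a': 2
  'b': 2
  'c': 1
  'd': 2
  'e': 2
Maximum frequency: 2

2


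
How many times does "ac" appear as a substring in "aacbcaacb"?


Searching for "ac" in "aacbcaacb"
Scanning each position:
  Position 0: "aa" => no
  Position 1: "ac" => MATCH
  Position 2: "cb" => no
  Position 3: "bc" => no
  Position 4: "ca" => no
  Position 5: "aa" => no
  Position 6: "ac" => MATCH
  Position 7: "cb" => no
Total occurrences: 2

2


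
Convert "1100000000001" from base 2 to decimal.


Input: "1100000000001" in base 2
Positional expansion:
  Digit '1' (value 1) x 2^12 = 4096
  Digit '1' (value 1) x 2^11 = 2048
  Digit '0' (value 0) x 2^10 = 0
  Digit '0' (value 0) x 2^9 = 0
  Digit '0' (value 0) x 2^8 = 0
  Digit '0' (value 0) x 2^7 = 0
  Digit '0' (value 0) x 2^6 = 0
  Digit '0' (value 0) x 2^5 = 0
  Digit '0' (value 0) x 2^4 = 0
  Digit '0' (value 0) x 2^3 = 0
  Digit '0' (value 0) x 2^2 = 0
  Digit '0' (value 0) x 2^1 = 0
  Digit '1' (value 1) x 2^0 = 1
Sum = 6145

6145


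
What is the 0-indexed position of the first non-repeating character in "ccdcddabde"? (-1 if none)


Input: ccdcddabde
Character frequencies:
  'a': 1
  'b': 1
  'c': 3
  'd': 4
  'e': 1
Scanning left to right for freq == 1:
  Position 0 ('c'): freq=3, skip
  Position 1 ('c'): freq=3, skip
  Position 2 ('d'): freq=4, skip
  Position 3 ('c'): freq=3, skip
  Position 4 ('d'): freq=4, skip
  Position 5 ('d'): freq=4, skip
  Position 6 ('a'): unique! => answer = 6

6


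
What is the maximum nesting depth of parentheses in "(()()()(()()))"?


Input: "(()()()(()()))"
Tracking depth:
  Position 0 '(': depth becomes 1
  Position 1 '(': depth becomes 2
  Position 2 ')': depth becomes 1
  Position 3 '(': depth becomes 2
  Position 4 ')': depth becomes 1
  Position 5 '(': depth becomes 2
  Position 6 ')': depth becomes 1
  Position 7 '(': depth becomes 2
  Position 8 '(': depth becomes 3
  Position 9 ')': depth becomes 2
  Position 10 '(': depth becomes 3
  Position 11 ')': depth becomes 2
  Position 12 ')': depth becomes 1
  Position 13 ')': depth becomes 0
Maximum depth reached: 3

3


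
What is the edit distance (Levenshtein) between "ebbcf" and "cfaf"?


Computing edit distance: "ebbcf" -> "cfaf"
DP table:
           c    f    a    f
      0    1    2    3    4
  e   1    1    2    3    4
  b   2    2    2    3    4
  b   3    3    3    3    4
  c   4    3    4    4    4
  f   5    4    3    4    4
Edit distance = dp[5][4] = 4

4


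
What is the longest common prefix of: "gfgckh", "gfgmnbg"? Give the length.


Words: gfgckh, gfgmnbg
  Position 0: all 'g' => match
  Position 1: all 'f' => match
  Position 2: all 'g' => match
  Position 3: ('c', 'm') => mismatch, stop
LCP = "gfg" (length 3)

3


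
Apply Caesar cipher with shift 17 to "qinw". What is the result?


Caesar cipher: shift "qinw" by 17
  'q' (pos 16) + 17 = pos 7 = 'h'
  'i' (pos 8) + 17 = pos 25 = 'z'
  'n' (pos 13) + 17 = pos 4 = 'e'
  'w' (pos 22) + 17 = pos 13 = 'n'
Result: hzen

hzen


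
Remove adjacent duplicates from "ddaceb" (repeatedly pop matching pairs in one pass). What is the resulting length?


Input: ddaceb
Stack-based adjacent duplicate removal:
  Read 'd': push. Stack: d
  Read 'd': matches stack top 'd' => pop. Stack: (empty)
  Read 'a': push. Stack: a
  Read 'c': push. Stack: ac
  Read 'e': push. Stack: ace
  Read 'b': push. Stack: aceb
Final stack: "aceb" (length 4)

4


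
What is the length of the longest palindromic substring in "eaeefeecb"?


Input: "eaeefeecb"
Checking substrings for palindromes:
  [2:7] "eefee" (len 5) => palindrome
  [0:3] "eae" (len 3) => palindrome
  [3:6] "efe" (len 3) => palindrome
  [2:4] "ee" (len 2) => palindrome
  [5:7] "ee" (len 2) => palindrome
Longest palindromic substring: "eefee" with length 5

5


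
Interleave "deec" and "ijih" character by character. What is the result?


Interleaving "deec" and "ijih":
  Position 0: 'd' from first, 'i' from second => "di"
  Position 1: 'e' from first, 'j' from second => "ej"
  Position 2: 'e' from first, 'i' from second => "ei"
  Position 3: 'c' from first, 'h' from second => "ch"
Result: diejeich

diejeich


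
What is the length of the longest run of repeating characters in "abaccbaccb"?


Input: "abaccbaccb"
Scanning for longest run:
  Position 1 ('b'): new char, reset run to 1
  Position 2 ('a'): new char, reset run to 1
  Position 3 ('c'): new char, reset run to 1
  Position 4 ('c'): continues run of 'c', length=2
  Position 5 ('b'): new char, reset run to 1
  Position 6 ('a'): new char, reset run to 1
  Position 7 ('c'): new char, reset run to 1
  Position 8 ('c'): continues run of 'c', length=2
  Position 9 ('b'): new char, reset run to 1
Longest run: 'c' with length 2

2


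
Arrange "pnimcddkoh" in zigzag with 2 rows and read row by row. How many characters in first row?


Zigzag "pnimcddkoh" into 2 rows:
Placing characters:
  'p' => row 0
  'n' => row 1
  'i' => row 0
  'm' => row 1
  'c' => row 0
  'd' => row 1
  'd' => row 0
  'k' => row 1
  'o' => row 0
  'h' => row 1
Rows:
  Row 0: "picdo"
  Row 1: "nmdkh"
First row length: 5

5


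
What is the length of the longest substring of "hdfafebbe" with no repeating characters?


Input: "hdfafebbe"
Sliding window (track last position of each char):
  Position 0 ('h'): window [0,0] length 1 -- new best
  Position 1 ('d'): window [0,1] length 2 -- new best
  Position 2 ('f'): window [0,2] length 3 -- new best
  Position 3 ('a'): window [0,3] length 4 -- new best
  Position 4 ('f'): repeat (last at 2), move window start to 3
  Position 4 ('f'): window [3,4] length 2
  Position 5 ('e'): window [3,5] length 3
  Position 6 ('b'): window [3,6] length 4
  Position 7 ('b'): repeat (last at 6), move window start to 7
  Position 7 ('b'): window [7,7] length 1
  Position 8 ('e'): window [7,8] length 2
Longest substring with no repeats: "hdfa" with length 4

4


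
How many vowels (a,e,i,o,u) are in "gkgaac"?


Input: gkgaac
Checking each character:
  'g' at position 0: consonant
  'k' at position 1: consonant
  'g' at position 2: consonant
  'a' at position 3: vowel (running total: 1)
  'a' at position 4: vowel (running total: 2)
  'c' at position 5: consonant
Total vowels: 2

2


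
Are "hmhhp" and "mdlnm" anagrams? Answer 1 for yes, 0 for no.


Strings: "hmhhp", "mdlnm"
Sorted first:  hhhmp
Sorted second: dlmmn
Differ at position 0: 'h' vs 'd' => not anagrams

0


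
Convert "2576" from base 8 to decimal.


Input: "2576" in base 8
Positional expansion:
  Digit '2' (value 2) x 8^3 = 1024
  Digit '5' (value 5) x 8^2 = 320
  Digit '7' (value 7) x 8^1 = 56
  Digit '6' (value 6) x 8^0 = 6
Sum = 1406

1406


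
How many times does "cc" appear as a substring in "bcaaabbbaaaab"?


Searching for "cc" in "bcaaabbbaaaab"
Scanning each position:
  Position 0: "bc" => no
  Position 1: "ca" => no
  Position 2: "aa" => no
  Position 3: "aa" => no
  Position 4: "ab" => no
  Position 5: "bb" => no
  Position 6: "bb" => no
  Position 7: "ba" => no
  Position 8: "aa" => no
  Position 9: "aa" => no
  Position 10: "aa" => no
  Position 11: "ab" => no
Total occurrences: 0

0


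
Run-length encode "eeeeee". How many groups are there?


Input: eeeeee
Scanning for consecutive runs:
  Group 1: 'e' x 6 (positions 0-5)
Total groups: 1

1


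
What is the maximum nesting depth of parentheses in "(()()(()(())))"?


Input: "(()()(()(())))"
Tracking depth:
  Position 0 '(': depth becomes 1
  Position 1 '(': depth becomes 2
  Position 2 ')': depth becomes 1
  Position 3 '(': depth becomes 2
  Position 4 ')': depth becomes 1
  Position 5 '(': depth becomes 2
  Position 6 '(': depth becomes 3
  Position 7 ')': depth becomes 2
  Position 8 '(': depth becomes 3
  Position 9 '(': depth becomes 4
  Position 10 ')': depth becomes 3
  Position 11 ')': depth becomes 2
  Position 12 ')': depth becomes 1
  Position 13 ')': depth becomes 0
Maximum depth reached: 4

4


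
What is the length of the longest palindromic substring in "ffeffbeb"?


Input: "ffeffbeb"
Checking substrings for palindromes:
  [0:5] "ffeff" (len 5) => palindrome
  [1:4] "fef" (len 3) => palindrome
  [5:8] "beb" (len 3) => palindrome
  [0:2] "ff" (len 2) => palindrome
  [3:5] "ff" (len 2) => palindrome
Longest palindromic substring: "ffeff" with length 5

5


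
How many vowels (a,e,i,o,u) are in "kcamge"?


Input: kcamge
Checking each character:
  'k' at position 0: consonant
  'c' at position 1: consonant
  'a' at position 2: vowel (running total: 1)
  'm' at position 3: consonant
  'g' at position 4: consonant
  'e' at position 5: vowel (running total: 2)
Total vowels: 2

2


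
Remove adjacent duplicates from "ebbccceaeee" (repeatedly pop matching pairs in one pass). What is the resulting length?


Input: ebbccceaeee
Stack-based adjacent duplicate removal:
  Read 'e': push. Stack: e
  Read 'b': push. Stack: eb
  Read 'b': matches stack top 'b' => pop. Stack: e
  Read 'c': push. Stack: ec
  Read 'c': matches stack top 'c' => pop. Stack: e
  Read 'c': push. Stack: ec
  Read 'e': push. Stack: ece
  Read 'a': push. Stack: ecea
  Read 'e': push. Stack: eceae
  Read 'e': matches stack top 'e' => pop. Stack: ecea
  Read 'e': push. Stack: eceae
Final stack: "eceae" (length 5)

5
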